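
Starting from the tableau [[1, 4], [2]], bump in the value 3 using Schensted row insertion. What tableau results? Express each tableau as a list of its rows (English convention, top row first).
[[1, 3], [2, 4]]

In row 1, 3 replaces 4 (the leftmost entry greater than 3); 4 is bumped to row 2. 4 is appended to row 2. The new tableau is [[1, 3], [2, 4]].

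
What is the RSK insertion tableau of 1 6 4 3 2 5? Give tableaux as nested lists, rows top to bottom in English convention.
P = [[1, 2, 5], [3], [4], [6]]

Insert 1: appended to row 1. P = [[1]].
Insert 6: appended to row 1. P = [[1, 6]].
Insert 4: 4 bumps 6 from row 1; 6 starts row 2. P = [[1, 4], [6]].
Insert 3: 3 bumps 4 from row 1; 4 bumps 6 from row 2; 6 starts row 3. P = [[1, 3], [4], [6]].
Insert 2: 2 bumps 3 from row 1; 3 bumps 4 from row 2; 4 bumps 6 from row 3; 6 starts row 4. P = [[1, 2], [3], [4], [6]].
Insert 5: appended to row 1. P = [[1, 2, 5], [3], [4], [6]].

So P = [[1, 2, 5], [3], [4], [6]].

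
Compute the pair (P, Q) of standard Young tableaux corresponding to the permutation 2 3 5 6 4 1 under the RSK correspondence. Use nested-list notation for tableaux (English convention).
P = [[1, 3, 4, 6], [2], [5]], Q = [[1, 2, 3, 4], [5], [6]]

Insert each entry of the permutation into P by Schensted row insertion, recording in Q the position of each new cell.

Insert 2: appended to row 1. P = [[2]], Q = [[1]].
Insert 3: appended to row 1. P = [[2, 3]], Q = [[1, 2]].
Insert 5: appended to row 1. P = [[2, 3, 5]], Q = [[1, 2, 3]].
Insert 6: appended to row 1. P = [[2, 3, 5, 6]], Q = [[1, 2, 3, 4]].
Insert 4: 4 bumps 5 from row 1; 5 starts row 2. P = [[2, 3, 4, 6], [5]], Q = [[1, 2, 3, 4], [5]].
Insert 1: 1 bumps 2 from row 1; 2 bumps 5 from row 2; 5 starts row 3. P = [[1, 3, 4, 6], [2], [5]], Q = [[1, 2, 3, 4], [5], [6]].

So P = [[1, 3, 4, 6], [2], [5]], Q = [[1, 2, 3, 4], [5], [6]].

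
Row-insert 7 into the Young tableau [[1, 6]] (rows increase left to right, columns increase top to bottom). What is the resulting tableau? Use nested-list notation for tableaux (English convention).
[[1, 6, 7]]

7 is larger than every entry of row 1, so it is appended to row 1. The new tableau is [[1, 6, 7]].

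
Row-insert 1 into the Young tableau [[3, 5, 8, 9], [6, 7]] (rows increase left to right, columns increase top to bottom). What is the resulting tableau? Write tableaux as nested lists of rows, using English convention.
In row 1, 1 replaces 3 (the leftmost entry greater than 1); 3 is bumped to row 2. In row 2, 3 replaces 6 (the leftmost entry greater than 3); 6 is bumped to row 3. 6 starts a new row 3. The new tableau is [[1, 5, 8, 9], [3, 7], [6]].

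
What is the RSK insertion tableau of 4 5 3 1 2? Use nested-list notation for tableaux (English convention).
Insert 4: appended to row 1. P = [[4]].
Insert 5: appended to row 1. P = [[4, 5]].
Insert 3: 3 bumps 4 from row 1; 4 starts row 2. P = [[3, 5], [4]].
Insert 1: 1 bumps 3 from row 1; 3 bumps 4 from row 2; 4 starts row 3. P = [[1, 5], [3], [4]].
Insert 2: 2 bumps 5 from row 1; 5 appends to row 2. P = [[1, 2], [3, 5], [4]].

So P = [[1, 2], [3, 5], [4]].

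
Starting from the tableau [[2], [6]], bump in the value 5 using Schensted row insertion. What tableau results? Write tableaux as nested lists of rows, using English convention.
5 is larger than every entry of row 1, so it is appended to row 1. The new tableau is [[2, 5], [6]].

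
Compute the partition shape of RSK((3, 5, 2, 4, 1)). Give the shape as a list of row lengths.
Row-insert each entry into an empty tableau.

After inserting 3: P = [[3]].
After inserting 5: P = [[3, 5]].
After inserting 2: P = [[2, 5], [3]].
After inserting 4: P = [[2, 4], [3, 5]].
After inserting 1: P = [[1, 4], [2, 5], [3]].

The final insertion tableau P = [[1, 4], [2, 5], [3]] has shape [2, 2, 1].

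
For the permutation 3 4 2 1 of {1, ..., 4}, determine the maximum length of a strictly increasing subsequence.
2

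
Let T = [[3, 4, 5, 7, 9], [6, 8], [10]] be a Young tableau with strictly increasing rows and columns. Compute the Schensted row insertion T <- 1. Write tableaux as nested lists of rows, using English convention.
[[1, 4, 5, 7, 9], [3, 8], [6], [10]]

In row 1, 1 replaces 3 (the leftmost entry greater than 1); 3 is bumped to row 2. In row 2, 3 replaces 6 (the leftmost entry greater than 3); 6 is bumped to row 3. In row 3, 6 replaces 10 (the leftmost entry greater than 6); 10 is bumped to row 4. 10 starts a new row 4. The new tableau is [[1, 4, 5, 7, 9], [3, 8], [6], [10]].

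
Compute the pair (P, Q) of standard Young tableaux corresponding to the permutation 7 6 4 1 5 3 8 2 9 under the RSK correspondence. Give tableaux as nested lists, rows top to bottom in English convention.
Insert each entry of the permutation into P by Schensted row insertion, recording in Q the position of each new cell.

Insert 7: appended to row 1. P = [[7]], Q = [[1]].
Insert 6: 6 bumps 7 from row 1; 7 starts row 2. P = [[6], [7]], Q = [[1], [2]].
Insert 4: 4 bumps 6 from row 1; 6 bumps 7 from row 2; 7 starts row 3. P = [[4], [6], [7]], Q = [[1], [2], [3]].
Insert 1: 1 bumps 4 from row 1; 4 bumps 6 from row 2; 6 bumps 7 from row 3; 7 starts row 4. P = [[1], [4], [6], [7]], Q = [[1], [2], [3], [4]].
Insert 5: appended to row 1. P = [[1, 5], [4], [6], [7]], Q = [[1, 5], [2], [3], [4]].
Insert 3: 3 bumps 5 from row 1; 5 appends to row 2. P = [[1, 3], [4, 5], [6], [7]], Q = [[1, 5], [2, 6], [3], [4]].
Insert 8: appended to row 1. P = [[1, 3, 8], [4, 5], [6], [7]], Q = [[1, 5, 7], [2, 6], [3], [4]].
Insert 2: 2 bumps 3 from row 1; 3 bumps 4 from row 2; 4 bumps 6 from row 3; 6 bumps 7 from row 4; 7 starts row 5. P = [[1, 2, 8], [3, 5], [4], [6], [7]], Q = [[1, 5, 7], [2, 6], [3], [4], [8]].
Insert 9: appended to row 1. P = [[1, 2, 8, 9], [3, 5], [4], [6], [7]], Q = [[1, 5, 7, 9], [2, 6], [3], [4], [8]].

So P = [[1, 2, 8, 9], [3, 5], [4], [6], [7]], Q = [[1, 5, 7, 9], [2, 6], [3], [4], [8]].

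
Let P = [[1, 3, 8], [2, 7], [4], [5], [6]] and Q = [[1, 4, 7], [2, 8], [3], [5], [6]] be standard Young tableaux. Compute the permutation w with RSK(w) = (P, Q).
Reverse the RSK construction: for i from n down to 1, find the cell of Q containing i, remove the entry at that cell from P, and reverse-bump it up through P; the value ejected from row 1 is w(i).

Step i=8: Q has 8 at row 2, column 2; remove 7 from row 2 of P and reverse-bump: 7 enters row 1 and ejects 3. So w(8) = 3. P is now [[1, 7, 8], [2], [4], [5], [6]].
Step i=7: Q has 7 at row 1, column 3; remove that cell from P, ejecting 8. So w(7) = 8. P is now [[1, 7], [2], [4], [5], [6]].
Step i=6: Q has 6 at row 5, column 1; remove 6 from row 5 of P and reverse-bump: 6 enters row 4 and ejects 5; 5 enters row 3 and ejects 4; 4 enters row 2 and ejects 2; 2 enters row 1 and ejects 1. So w(6) = 1. P is now [[2, 7], [4], [5], [6]].
Step i=5: Q has 5 at row 4, column 1; remove 6 from row 4 of P and reverse-bump: 6 enters row 3 and ejects 5; 5 enters row 2 and ejects 4; 4 enters row 1 and ejects 2. So w(5) = 2. P is now [[4, 7], [5], [6]].
Step i=4: Q has 4 at row 1, column 2; remove that cell from P, ejecting 7. So w(4) = 7. P is now [[4], [5], [6]].
Step i=3: Q has 3 at row 3, column 1; remove 6 from row 3 of P and reverse-bump: 6 enters row 2 and ejects 5; 5 enters row 1 and ejects 4. So w(3) = 4. P is now [[5], [6]].
Step i=2: Q has 2 at row 2, column 1; remove 6 from row 2 of P and reverse-bump: 6 enters row 1 and ejects 5. So w(2) = 5. P is now [[6]].
Step i=1: Q has 1 at row 1, column 1; remove that cell from P, ejecting 6. So w(1) = 6. P is now [].

So w = 6 5 4 7 2 1 8 3.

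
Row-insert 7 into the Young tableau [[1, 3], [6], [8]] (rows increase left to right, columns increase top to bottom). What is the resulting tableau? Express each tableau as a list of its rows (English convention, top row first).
[[1, 3, 7], [6], [8]]

7 is larger than every entry of row 1, so it is appended to row 1. The new tableau is [[1, 3, 7], [6], [8]].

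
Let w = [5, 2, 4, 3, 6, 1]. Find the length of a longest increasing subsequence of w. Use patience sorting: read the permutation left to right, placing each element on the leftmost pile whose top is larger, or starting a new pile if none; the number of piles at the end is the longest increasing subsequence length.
3

5: new pile. tops = [5]
2: onto pile 1 (replacing 5). tops = [2]
4: new pile. tops = [2, 4]
3: onto pile 2 (replacing 4). tops = [2, 3]
6: new pile. tops = [2, 3, 6]
1: onto pile 1 (replacing 2). tops = [1, 3, 6]

3 piles, so the longest increasing subsequence has length 3.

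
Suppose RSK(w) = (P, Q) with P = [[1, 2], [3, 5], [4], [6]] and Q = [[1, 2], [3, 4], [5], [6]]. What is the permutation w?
4 6 1 5 3 2

Reverse the RSK construction: for i from n down to 1, find the cell of Q containing i, remove the entry at that cell from P, and reverse-bump it up through P; the value ejected from row 1 is w(i).

Step i=6: Q has 6 at row 4, column 1; remove 6 from row 4 of P and reverse-bump: 6 enters row 3 and ejects 4; 4 enters row 2 and ejects 3; 3 enters row 1 and ejects 2. So w(6) = 2. P is now [[1, 3], [4, 5], [6]].
Step i=5: Q has 5 at row 3, column 1; remove 6 from row 3 of P and reverse-bump: 6 enters row 2 and ejects 5; 5 enters row 1 and ejects 3. So w(5) = 3. P is now [[1, 5], [4, 6]].
Step i=4: Q has 4 at row 2, column 2; remove 6 from row 2 of P and reverse-bump: 6 enters row 1 and ejects 5. So w(4) = 5. P is now [[1, 6], [4]].
Step i=3: Q has 3 at row 2, column 1; remove 4 from row 2 of P and reverse-bump: 4 enters row 1 and ejects 1. So w(3) = 1. P is now [[4, 6]].
Step i=2: Q has 2 at row 1, column 2; remove that cell from P, ejecting 6. So w(2) = 6. P is now [[4]].
Step i=1: Q has 1 at row 1, column 1; remove that cell from P, ejecting 4. So w(1) = 4. P is now [].

So w = 4 6 1 5 3 2.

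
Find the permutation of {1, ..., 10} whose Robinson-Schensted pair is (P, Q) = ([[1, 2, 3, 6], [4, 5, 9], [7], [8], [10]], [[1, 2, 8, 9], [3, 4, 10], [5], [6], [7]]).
4 10 1 8 7 5 2 3 9 6

Reverse the RSK construction: for i from n down to 1, find the cell of Q containing i, remove the entry at that cell from P, and reverse-bump it up through P; the value ejected from row 1 is w(i).

Step i=10: Q has 10 at row 2, column 3; remove 9 from row 2 of P and reverse-bump: 9 enters row 1 and ejects 6. So w(10) = 6. P is now [[1, 2, 3, 9], [4, 5], [7], [8], [10]].
Step i=9: Q has 9 at row 1, column 4; remove that cell from P, ejecting 9. So w(9) = 9. P is now [[1, 2, 3], [4, 5], [7], [8], [10]].
Step i=8: Q has 8 at row 1, column 3; remove that cell from P, ejecting 3. So w(8) = 3. P is now [[1, 2], [4, 5], [7], [8], [10]].
Step i=7: Q has 7 at row 5, column 1; remove 10 from row 5 of P and reverse-bump: 10 enters row 4 and ejects 8; 8 enters row 3 and ejects 7; 7 enters row 2 and ejects 5; 5 enters row 1 and ejects 2. So w(7) = 2. P is now [[1, 5], [4, 7], [8], [10]].
Step i=6: Q has 6 at row 4, column 1; remove 10 from row 4 of P and reverse-bump: 10 enters row 3 and ejects 8; 8 enters row 2 and ejects 7; 7 enters row 1 and ejects 5. So w(6) = 5. P is now [[1, 7], [4, 8], [10]].
Step i=5: Q has 5 at row 3, column 1; remove 10 from row 3 of P and reverse-bump: 10 enters row 2 and ejects 8; 8 enters row 1 and ejects 7. So w(5) = 7. P is now [[1, 8], [4, 10]].
Step i=4: Q has 4 at row 2, column 2; remove 10 from row 2 of P and reverse-bump: 10 enters row 1 and ejects 8. So w(4) = 8. P is now [[1, 10], [4]].
Step i=3: Q has 3 at row 2, column 1; remove 4 from row 2 of P and reverse-bump: 4 enters row 1 and ejects 1. So w(3) = 1. P is now [[4, 10]].
Step i=2: Q has 2 at row 1, column 2; remove that cell from P, ejecting 10. So w(2) = 10. P is now [[4]].
Step i=1: Q has 1 at row 1, column 1; remove that cell from P, ejecting 4. So w(1) = 4. P is now [].

So w = 4 10 1 8 7 5 2 3 9 6.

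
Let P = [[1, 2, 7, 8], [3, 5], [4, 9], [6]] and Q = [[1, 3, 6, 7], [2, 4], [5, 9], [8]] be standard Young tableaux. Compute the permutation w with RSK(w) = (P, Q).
Reverse the RSK construction: for i from n down to 1, find the cell of Q containing i, remove the entry at that cell from P, and reverse-bump it up through P; the value ejected from row 1 is w(i).

Step i=9: Q has 9 at row 3, column 2; remove 9 from row 3 of P and reverse-bump: 9 enters row 2 and ejects 5; 5 enters row 1 and ejects 2. So w(9) = 2. P is now [[1, 5, 7, 8], [3, 9], [4], [6]].
Step i=8: Q has 8 at row 4, column 1; remove 6 from row 4 of P and reverse-bump: 6 enters row 3 and ejects 4; 4 enters row 2 and ejects 3; 3 enters row 1 and ejects 1. So w(8) = 1. P is now [[3, 5, 7, 8], [4, 9], [6]].
Step i=7: Q has 7 at row 1, column 4; remove that cell from P, ejecting 8. So w(7) = 8. P is now [[3, 5, 7], [4, 9], [6]].
Step i=6: Q has 6 at row 1, column 3; remove that cell from P, ejecting 7. So w(6) = 7. P is now [[3, 5], [4, 9], [6]].
Step i=5: Q has 5 at row 3, column 1; remove 6 from row 3 of P and reverse-bump: 6 enters row 2 and ejects 4; 4 enters row 1 and ejects 3. So w(5) = 3. P is now [[4, 5], [6, 9]].
Step i=4: Q has 4 at row 2, column 2; remove 9 from row 2 of P and reverse-bump: 9 enters row 1 and ejects 5. So w(4) = 5. P is now [[4, 9], [6]].
Step i=3: Q has 3 at row 1, column 2; remove that cell from P, ejecting 9. So w(3) = 9. P is now [[4], [6]].
Step i=2: Q has 2 at row 2, column 1; remove 6 from row 2 of P and reverse-bump: 6 enters row 1 and ejects 4. So w(2) = 4. P is now [[6]].
Step i=1: Q has 1 at row 1, column 1; remove that cell from P, ejecting 6. So w(1) = 6. P is now [].

So w = 6 4 9 5 3 7 8 1 2.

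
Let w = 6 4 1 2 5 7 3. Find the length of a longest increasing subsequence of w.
4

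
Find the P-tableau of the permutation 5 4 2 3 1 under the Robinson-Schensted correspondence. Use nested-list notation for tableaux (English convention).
P = [[1, 3], [2], [4], [5]]

Insert 5: appended to row 1. P = [[5]].
Insert 4: 4 bumps 5 from row 1; 5 starts row 2. P = [[4], [5]].
Insert 2: 2 bumps 4 from row 1; 4 bumps 5 from row 2; 5 starts row 3. P = [[2], [4], [5]].
Insert 3: appended to row 1. P = [[2, 3], [4], [5]].
Insert 1: 1 bumps 2 from row 1; 2 bumps 4 from row 2; 4 bumps 5 from row 3; 5 starts row 4. P = [[1, 3], [2], [4], [5]].

So P = [[1, 3], [2], [4], [5]].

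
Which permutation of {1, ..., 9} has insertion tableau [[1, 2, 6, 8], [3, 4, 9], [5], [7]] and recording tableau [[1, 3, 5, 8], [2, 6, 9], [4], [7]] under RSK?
Reverse the RSK construction: for i from n down to 1, find the cell of Q containing i, remove the entry at that cell from P, and reverse-bump it up through P; the value ejected from row 1 is w(i).

Step i=9: Q has 9 at row 2, column 3; remove 9 from row 2 of P and reverse-bump: 9 enters row 1 and ejects 8. So w(9) = 8. P is now [[1, 2, 6, 9], [3, 4], [5], [7]].
Step i=8: Q has 8 at row 1, column 4; remove that cell from P, ejecting 9. So w(8) = 9. P is now [[1, 2, 6], [3, 4], [5], [7]].
Step i=7: Q has 7 at row 4, column 1; remove 7 from row 4 of P and reverse-bump: 7 enters row 3 and ejects 5; 5 enters row 2 and ejects 4; 4 enters row 1 and ejects 2. So w(7) = 2. P is now [[1, 4, 6], [3, 5], [7]].
Step i=6: Q has 6 at row 2, column 2; remove 5 from row 2 of P and reverse-bump: 5 enters row 1 and ejects 4. So w(6) = 4. P is now [[1, 5, 6], [3], [7]].
Step i=5: Q has 5 at row 1, column 3; remove that cell from P, ejecting 6. So w(5) = 6. P is now [[1, 5], [3], [7]].
Step i=4: Q has 4 at row 3, column 1; remove 7 from row 3 of P and reverse-bump: 7 enters row 2 and ejects 3; 3 enters row 1 and ejects 1. So w(4) = 1. P is now [[3, 5], [7]].
Step i=3: Q has 3 at row 1, column 2; remove that cell from P, ejecting 5. So w(3) = 5. P is now [[3], [7]].
Step i=2: Q has 2 at row 2, column 1; remove 7 from row 2 of P and reverse-bump: 7 enters row 1 and ejects 3. So w(2) = 3. P is now [[7]].
Step i=1: Q has 1 at row 1, column 1; remove that cell from P, ejecting 7. So w(1) = 7. P is now [].

So w = 7 3 5 1 6 4 2 9 8.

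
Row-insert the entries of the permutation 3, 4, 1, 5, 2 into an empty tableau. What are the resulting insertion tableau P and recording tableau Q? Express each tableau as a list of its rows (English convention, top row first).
Insert each entry of the permutation into P by Schensted row insertion, recording in Q the position of each new cell.

Insert 3: appended to row 1. P = [[3]].
Insert 4: appended to row 1. P = [[3, 4]].
Insert 1: 1 bumps 3 from row 1; 3 starts row 2. P = [[1, 4], [3]].
Insert 5: appended to row 1. P = [[1, 4, 5], [3]].
Insert 2: 2 bumps 4 from row 1; 4 appends to row 2. P = [[1, 2, 5], [3, 4]].

So P = [[1, 2, 5], [3, 4]], Q = [[1, 2, 4], [3, 5]].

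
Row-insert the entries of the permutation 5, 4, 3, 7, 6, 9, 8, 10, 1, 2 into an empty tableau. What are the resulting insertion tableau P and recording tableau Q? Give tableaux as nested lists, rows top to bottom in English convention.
Insert each entry of the permutation into P by Schensted row insertion, recording in Q the position of each new cell.

After inserting 5: P = [[5]].
After inserting 4: P = [[4], [5]].
After inserting 3: P = [[3], [4], [5]].
After inserting 7: P = [[3, 7], [4], [5]].
After inserting 6: P = [[3, 6], [4, 7], [5]].
After inserting 9: P = [[3, 6, 9], [4, 7], [5]].
After inserting 8: P = [[3, 6, 8], [4, 7, 9], [5]].
After inserting 10: P = [[3, 6, 8, 10], [4, 7, 9], [5]].
After inserting 1: P = [[1, 6, 8, 10], [3, 7, 9], [4], [5]].
After inserting 2: P = [[1, 2, 8, 10], [3, 6, 9], [4, 7], [5]].

So P = [[1, 2, 8, 10], [3, 6, 9], [4, 7], [5]], Q = [[1, 4, 6, 8], [2, 5, 7], [3, 10], [9]].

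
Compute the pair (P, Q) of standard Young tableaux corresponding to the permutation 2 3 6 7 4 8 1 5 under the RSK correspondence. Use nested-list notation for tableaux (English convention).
P = [[1, 3, 4, 5, 8], [2, 7], [6]], Q = [[1, 2, 3, 4, 6], [5, 8], [7]]

Insert each entry of the permutation into P by Schensted row insertion, recording in Q the position of each new cell.

Insert 2: appended to row 1. P = [[2]].
Insert 3: appended to row 1. P = [[2, 3]].
Insert 6: appended to row 1. P = [[2, 3, 6]].
Insert 7: appended to row 1. P = [[2, 3, 6, 7]].
Insert 4: 4 bumps 6 from row 1; 6 starts row 2. P = [[2, 3, 4, 7], [6]].
Insert 8: appended to row 1. P = [[2, 3, 4, 7, 8], [6]].
Insert 1: 1 bumps 2 from row 1; 2 bumps 6 from row 2; 6 starts row 3. P = [[1, 3, 4, 7, 8], [2], [6]].
Insert 5: 5 bumps 7 from row 1; 7 appends to row 2. P = [[1, 3, 4, 5, 8], [2, 7], [6]].

So P = [[1, 3, 4, 5, 8], [2, 7], [6]], Q = [[1, 2, 3, 4, 6], [5, 8], [7]].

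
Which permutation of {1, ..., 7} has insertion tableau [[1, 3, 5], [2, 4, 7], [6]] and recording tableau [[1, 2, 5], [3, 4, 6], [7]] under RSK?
2 6 1 4 7 5 3

Reverse the RSK construction: for i from n down to 1, find the cell of Q containing i, remove the entry at that cell from P, and reverse-bump it up through P; the value ejected from row 1 is w(i).

Step i=7: Q has 7 at row 3, column 1; remove 6 from row 3 of P and reverse-bump: 6 enters row 2 and ejects 4; 4 enters row 1 and ejects 3. So w(7) = 3. P is now [[1, 4, 5], [2, 6, 7]].
Step i=6: Q has 6 at row 2, column 3; remove 7 from row 2 of P and reverse-bump: 7 enters row 1 and ejects 5. So w(6) = 5. P is now [[1, 4, 7], [2, 6]].
Step i=5: Q has 5 at row 1, column 3; remove that cell from P, ejecting 7. So w(5) = 7. P is now [[1, 4], [2, 6]].
Step i=4: Q has 4 at row 2, column 2; remove 6 from row 2 of P and reverse-bump: 6 enters row 1 and ejects 4. So w(4) = 4. P is now [[1, 6], [2]].
Step i=3: Q has 3 at row 2, column 1; remove 2 from row 2 of P and reverse-bump: 2 enters row 1 and ejects 1. So w(3) = 1. P is now [[2, 6]].
Step i=2: Q has 2 at row 1, column 2; remove that cell from P, ejecting 6. So w(2) = 6. P is now [[2]].
Step i=1: Q has 1 at row 1, column 1; remove that cell from P, ejecting 2. So w(1) = 2. P is now [].

So w = 2 6 1 4 7 5 3.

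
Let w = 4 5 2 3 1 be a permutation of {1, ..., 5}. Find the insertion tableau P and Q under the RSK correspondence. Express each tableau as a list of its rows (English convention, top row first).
P = [[1, 3], [2, 5], [4]], Q = [[1, 2], [3, 4], [5]]

Insert each entry of the permutation into P by Schensted row insertion, recording in Q the position of each new cell.

Insert 4: appended to row 1. P = [[4]].
Insert 5: appended to row 1. P = [[4, 5]].
Insert 2: 2 bumps 4 from row 1; 4 starts row 2. P = [[2, 5], [4]].
Insert 3: 3 bumps 5 from row 1; 5 appends to row 2. P = [[2, 3], [4, 5]].
Insert 1: 1 bumps 2 from row 1; 2 bumps 4 from row 2; 4 starts row 3. P = [[1, 3], [2, 5], [4]].

So P = [[1, 3], [2, 5], [4]], Q = [[1, 2], [3, 4], [5]].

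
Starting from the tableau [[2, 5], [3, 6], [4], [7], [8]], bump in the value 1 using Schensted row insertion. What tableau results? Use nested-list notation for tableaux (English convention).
[[1, 5], [2, 6], [3], [4], [7], [8]]

In row 1, 1 replaces 2 (the leftmost entry greater than 1); 2 is bumped to row 2. In row 2, 2 replaces 3 (the leftmost entry greater than 2); 3 is bumped to row 3. In row 3, 3 replaces 4 (the leftmost entry greater than 3); 4 is bumped to row 4. In row 4, 4 replaces 7 (the leftmost entry greater than 4); 7 is bumped to row 5. In row 5, 7 replaces 8 (the leftmost entry greater than 7); 8 is bumped to row 6. 8 starts a new row 6. The new tableau is [[1, 5], [2, 6], [3], [4], [7], [8]].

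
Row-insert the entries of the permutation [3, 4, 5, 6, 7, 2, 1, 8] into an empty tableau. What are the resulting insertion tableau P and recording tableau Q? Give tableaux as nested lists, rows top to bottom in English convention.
P = [[1, 4, 5, 6, 7, 8], [2], [3]], Q = [[1, 2, 3, 4, 5, 8], [6], [7]]

Insert each entry of the permutation into P by Schensted row insertion, recording in Q the position of each new cell.

Insert 3: appended to row 1. P = [[3]], Q = [[1]].
Insert 4: appended to row 1. P = [[3, 4]], Q = [[1, 2]].
Insert 5: appended to row 1. P = [[3, 4, 5]], Q = [[1, 2, 3]].
Insert 6: appended to row 1. P = [[3, 4, 5, 6]], Q = [[1, 2, 3, 4]].
Insert 7: appended to row 1. P = [[3, 4, 5, 6, 7]], Q = [[1, 2, 3, 4, 5]].
Insert 2: 2 bumps 3 from row 1; 3 starts row 2. P = [[2, 4, 5, 6, 7], [3]], Q = [[1, 2, 3, 4, 5], [6]].
Insert 1: 1 bumps 2 from row 1; 2 bumps 3 from row 2; 3 starts row 3. P = [[1, 4, 5, 6, 7], [2], [3]], Q = [[1, 2, 3, 4, 5], [6], [7]].
Insert 8: appended to row 1. P = [[1, 4, 5, 6, 7, 8], [2], [3]], Q = [[1, 2, 3, 4, 5, 8], [6], [7]].

So P = [[1, 4, 5, 6, 7, 8], [2], [3]], Q = [[1, 2, 3, 4, 5, 8], [6], [7]].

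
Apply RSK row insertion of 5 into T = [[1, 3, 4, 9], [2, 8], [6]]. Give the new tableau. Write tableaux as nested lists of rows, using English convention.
In row 1, 5 replaces 9 (the leftmost entry greater than 5); 9 is bumped to row 2. 9 is appended to row 2. The new tableau is [[1, 3, 4, 5], [2, 8, 9], [6]].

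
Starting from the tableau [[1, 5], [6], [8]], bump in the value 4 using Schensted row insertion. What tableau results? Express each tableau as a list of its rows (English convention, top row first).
In row 1, 4 replaces 5 (the leftmost entry greater than 4); 5 is bumped to row 2. In row 2, 5 replaces 6 (the leftmost entry greater than 5); 6 is bumped to row 3. In row 3, 6 replaces 8 (the leftmost entry greater than 6); 8 is bumped to row 4. 8 starts a new row 4. The new tableau is [[1, 4], [5], [6], [8]].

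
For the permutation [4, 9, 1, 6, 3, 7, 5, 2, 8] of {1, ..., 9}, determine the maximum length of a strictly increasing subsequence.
4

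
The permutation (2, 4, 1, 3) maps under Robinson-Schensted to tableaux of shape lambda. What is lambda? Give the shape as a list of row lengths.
[2, 2]

Row-insert each entry into an empty tableau.

After inserting 2: P = [[2]].
After inserting 4: P = [[2, 4]].
After inserting 1: P = [[1, 4], [2]].
After inserting 3: P = [[1, 3], [2, 4]].

The final insertion tableau P = [[1, 3], [2, 4]] has shape [2, 2].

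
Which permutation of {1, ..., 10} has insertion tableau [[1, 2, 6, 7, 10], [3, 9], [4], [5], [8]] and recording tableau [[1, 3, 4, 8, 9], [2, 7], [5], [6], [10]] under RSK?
Reverse RSK: for i = n, n-1, ..., 1, locate i in Q, remove the corresponding corner cell from P, and reverse-bump its entry up through P; the value ejected from row 1 is w(i).

So w = 8 1 5 9 4 3 6 7 10 2.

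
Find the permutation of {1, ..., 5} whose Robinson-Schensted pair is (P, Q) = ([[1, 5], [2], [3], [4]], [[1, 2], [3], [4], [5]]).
4 5 3 2 1

Reverse the RSK construction: for i from n down to 1, find the cell of Q containing i, remove the entry at that cell from P, and reverse-bump it up through P; the value ejected from row 1 is w(i).

Step i=5: Q has 5 at row 4, column 1; remove 4 from row 4 of P and reverse-bump: 4 enters row 3 and ejects 3; 3 enters row 2 and ejects 2; 2 enters row 1 and ejects 1. So w(5) = 1. P is now [[2, 5], [3], [4]].
Step i=4: Q has 4 at row 3, column 1; remove 4 from row 3 of P and reverse-bump: 4 enters row 2 and ejects 3; 3 enters row 1 and ejects 2. So w(4) = 2. P is now [[3, 5], [4]].
Step i=3: Q has 3 at row 2, column 1; remove 4 from row 2 of P and reverse-bump: 4 enters row 1 and ejects 3. So w(3) = 3. P is now [[4, 5]].
Step i=2: Q has 2 at row 1, column 2; remove that cell from P, ejecting 5. So w(2) = 5. P is now [[4]].
Step i=1: Q has 1 at row 1, column 1; remove that cell from P, ejecting 4. So w(1) = 4. P is now [].

So w = 4 5 3 2 1.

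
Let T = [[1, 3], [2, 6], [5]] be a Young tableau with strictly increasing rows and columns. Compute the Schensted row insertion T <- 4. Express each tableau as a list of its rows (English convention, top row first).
[[1, 3, 4], [2, 6], [5]]

4 is larger than every entry of row 1, so it is appended to row 1. The new tableau is [[1, 3, 4], [2, 6], [5]].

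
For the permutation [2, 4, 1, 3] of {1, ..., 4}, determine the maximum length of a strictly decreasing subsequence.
2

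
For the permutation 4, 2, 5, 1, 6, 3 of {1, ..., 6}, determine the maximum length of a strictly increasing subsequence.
3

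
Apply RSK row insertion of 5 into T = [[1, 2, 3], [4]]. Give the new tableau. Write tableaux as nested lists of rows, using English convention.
5 is larger than every entry of row 1, so it is appended to row 1. The new tableau is [[1, 2, 3, 5], [4]].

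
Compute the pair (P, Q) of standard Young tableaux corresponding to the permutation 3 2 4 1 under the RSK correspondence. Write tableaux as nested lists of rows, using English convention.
Insert each entry of the permutation into P by Schensted row insertion, recording in Q the position of each new cell.

Insert 3: appended to row 1. P = [[3]], Q = [[1]].
Insert 2: 2 bumps 3 from row 1; 3 starts row 2. P = [[2], [3]], Q = [[1], [2]].
Insert 4: appended to row 1. P = [[2, 4], [3]], Q = [[1, 3], [2]].
Insert 1: 1 bumps 2 from row 1; 2 bumps 3 from row 2; 3 starts row 3. P = [[1, 4], [2], [3]], Q = [[1, 3], [2], [4]].

So P = [[1, 4], [2], [3]], Q = [[1, 3], [2], [4]].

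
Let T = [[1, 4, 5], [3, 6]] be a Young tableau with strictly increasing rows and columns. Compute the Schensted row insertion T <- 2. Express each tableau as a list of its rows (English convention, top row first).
[[1, 2, 5], [3, 4], [6]]

In row 1, 2 replaces 4 (the leftmost entry greater than 2); 4 is bumped to row 2. In row 2, 4 replaces 6 (the leftmost entry greater than 4); 6 is bumped to row 3. 6 starts a new row 3. The new tableau is [[1, 2, 5], [3, 4], [6]].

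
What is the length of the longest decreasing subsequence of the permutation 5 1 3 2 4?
3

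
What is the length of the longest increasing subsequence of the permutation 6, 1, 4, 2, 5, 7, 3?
4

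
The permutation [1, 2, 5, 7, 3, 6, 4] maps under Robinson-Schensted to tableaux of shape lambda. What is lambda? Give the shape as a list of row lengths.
[4, 2, 1]

Row-insert each entry into an empty tableau.

After inserting 1: P = [[1]].
After inserting 2: P = [[1, 2]].
After inserting 5: P = [[1, 2, 5]].
After inserting 7: P = [[1, 2, 5, 7]].
After inserting 3: P = [[1, 2, 3, 7], [5]].
After inserting 6: P = [[1, 2, 3, 6], [5, 7]].
After inserting 4: P = [[1, 2, 3, 4], [5, 6], [7]].

The final insertion tableau P = [[1, 2, 3, 4], [5, 6], [7]] has shape [4, 2, 1].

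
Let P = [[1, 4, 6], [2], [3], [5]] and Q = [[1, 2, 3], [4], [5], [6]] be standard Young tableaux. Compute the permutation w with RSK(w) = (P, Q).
Reverse the RSK construction: for i from n down to 1, find the cell of Q containing i, remove the entry at that cell from P, and reverse-bump it up through P; the value ejected from row 1 is w(i).

Step i=6: Q has 6 at row 4, column 1; remove 5 from row 4 of P and reverse-bump: 5 enters row 3 and ejects 3; 3 enters row 2 and ejects 2; 2 enters row 1 and ejects 1. So w(6) = 1. P is now [[2, 4, 6], [3], [5]].
Step i=5: Q has 5 at row 3, column 1; remove 5 from row 3 of P and reverse-bump: 5 enters row 2 and ejects 3; 3 enters row 1 and ejects 2. So w(5) = 2. P is now [[3, 4, 6], [5]].
Step i=4: Q has 4 at row 2, column 1; remove 5 from row 2 of P and reverse-bump: 5 enters row 1 and ejects 4. So w(4) = 4. P is now [[3, 5, 6]].
Step i=3: Q has 3 at row 1, column 3; remove that cell from P, ejecting 6. So w(3) = 6. P is now [[3, 5]].
Step i=2: Q has 2 at row 1, column 2; remove that cell from P, ejecting 5. So w(2) = 5. P is now [[3]].
Step i=1: Q has 1 at row 1, column 1; remove that cell from P, ejecting 3. So w(1) = 3. P is now [].

So w = 3 5 6 4 2 1.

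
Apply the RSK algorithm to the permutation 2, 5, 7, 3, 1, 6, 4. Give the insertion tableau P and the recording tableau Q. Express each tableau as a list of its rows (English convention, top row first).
P = [[1, 3, 4], [2, 6], [5, 7]], Q = [[1, 2, 3], [4, 6], [5, 7]]

Insert each entry of the permutation into P by Schensted row insertion, recording in Q the position of each new cell.

Insert 2: appended to row 1. P = [[2]].
Insert 5: appended to row 1. P = [[2, 5]].
Insert 7: appended to row 1. P = [[2, 5, 7]].
Insert 3: 3 bumps 5 from row 1; 5 starts row 2. P = [[2, 3, 7], [5]].
Insert 1: 1 bumps 2 from row 1; 2 bumps 5 from row 2; 5 starts row 3. P = [[1, 3, 7], [2], [5]].
Insert 6: 6 bumps 7 from row 1; 7 appends to row 2. P = [[1, 3, 6], [2, 7], [5]].
Insert 4: 4 bumps 6 from row 1; 6 bumps 7 from row 2; 7 appends to row 3. P = [[1, 3, 4], [2, 6], [5, 7]].

So P = [[1, 3, 4], [2, 6], [5, 7]], Q = [[1, 2, 3], [4, 6], [5, 7]].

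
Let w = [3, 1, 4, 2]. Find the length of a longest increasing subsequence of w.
2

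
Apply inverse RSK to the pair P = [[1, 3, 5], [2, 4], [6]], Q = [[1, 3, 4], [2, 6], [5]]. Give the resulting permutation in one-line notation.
6 2 4 5 1 3

Reverse the RSK construction: for i from n down to 1, find the cell of Q containing i, remove the entry at that cell from P, and reverse-bump it up through P; the value ejected from row 1 is w(i).

Step i=6: Q has 6 at row 2, column 2; remove 4 from row 2 of P and reverse-bump: 4 enters row 1 and ejects 3. So w(6) = 3. P is now [[1, 4, 5], [2], [6]].
Step i=5: Q has 5 at row 3, column 1; remove 6 from row 3 of P and reverse-bump: 6 enters row 2 and ejects 2; 2 enters row 1 and ejects 1. So w(5) = 1. P is now [[2, 4, 5], [6]].
Step i=4: Q has 4 at row 1, column 3; remove that cell from P, ejecting 5. So w(4) = 5. P is now [[2, 4], [6]].
Step i=3: Q has 3 at row 1, column 2; remove that cell from P, ejecting 4. So w(3) = 4. P is now [[2], [6]].
Step i=2: Q has 2 at row 2, column 1; remove 6 from row 2 of P and reverse-bump: 6 enters row 1 and ejects 2. So w(2) = 2. P is now [[6]].
Step i=1: Q has 1 at row 1, column 1; remove that cell from P, ejecting 6. So w(1) = 6. P is now [].

So w = 6 2 4 5 1 3.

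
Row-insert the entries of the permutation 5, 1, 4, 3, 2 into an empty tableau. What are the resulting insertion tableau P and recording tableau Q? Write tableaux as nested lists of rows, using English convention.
P = [[1, 2], [3], [4], [5]], Q = [[1, 3], [2], [4], [5]]

Insert each entry of the permutation into P by Schensted row insertion, recording in Q the position of each new cell.

Insert 5: appended to row 1. P = [[5]].
Insert 1: 1 bumps 5 from row 1; 5 starts row 2. P = [[1], [5]].
Insert 4: appended to row 1. P = [[1, 4], [5]].
Insert 3: 3 bumps 4 from row 1; 4 bumps 5 from row 2; 5 starts row 3. P = [[1, 3], [4], [5]].
Insert 2: 2 bumps 3 from row 1; 3 bumps 4 from row 2; 4 bumps 5 from row 3; 5 starts row 4. P = [[1, 2], [3], [4], [5]].

So P = [[1, 2], [3], [4], [5]], Q = [[1, 3], [2], [4], [5]].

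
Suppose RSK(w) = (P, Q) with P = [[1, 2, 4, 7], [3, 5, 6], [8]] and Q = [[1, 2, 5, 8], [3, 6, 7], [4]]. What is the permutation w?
3 8 5 1 6 2 4 7

Reverse the RSK construction: for i from n down to 1, find the cell of Q containing i, remove the entry at that cell from P, and reverse-bump it up through P; the value ejected from row 1 is w(i).

Step i=8: Q has 8 at row 1, column 4; remove that cell from P, ejecting 7. So w(8) = 7. P is now [[1, 2, 4], [3, 5, 6], [8]].
Step i=7: Q has 7 at row 2, column 3; remove 6 from row 2 of P and reverse-bump: 6 enters row 1 and ejects 4. So w(7) = 4. P is now [[1, 2, 6], [3, 5], [8]].
Step i=6: Q has 6 at row 2, column 2; remove 5 from row 2 of P and reverse-bump: 5 enters row 1 and ejects 2. So w(6) = 2. P is now [[1, 5, 6], [3], [8]].
Step i=5: Q has 5 at row 1, column 3; remove that cell from P, ejecting 6. So w(5) = 6. P is now [[1, 5], [3], [8]].
Step i=4: Q has 4 at row 3, column 1; remove 8 from row 3 of P and reverse-bump: 8 enters row 2 and ejects 3; 3 enters row 1 and ejects 1. So w(4) = 1. P is now [[3, 5], [8]].
Step i=3: Q has 3 at row 2, column 1; remove 8 from row 2 of P and reverse-bump: 8 enters row 1 and ejects 5. So w(3) = 5. P is now [[3, 8]].
Step i=2: Q has 2 at row 1, column 2; remove that cell from P, ejecting 8. So w(2) = 8. P is now [[3]].
Step i=1: Q has 1 at row 1, column 1; remove that cell from P, ejecting 3. So w(1) = 3. P is now [].

So w = 3 8 5 1 6 2 4 7.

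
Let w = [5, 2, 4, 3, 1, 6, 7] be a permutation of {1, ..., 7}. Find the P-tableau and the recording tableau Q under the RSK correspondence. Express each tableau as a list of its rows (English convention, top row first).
Insert each entry of the permutation into P by Schensted row insertion, recording in Q the position of each new cell.

Insert 5: appended to row 1. P = [[5]], Q = [[1]].
Insert 2: 2 bumps 5 from row 1; 5 starts row 2. P = [[2], [5]], Q = [[1], [2]].
Insert 4: appended to row 1. P = [[2, 4], [5]], Q = [[1, 3], [2]].
Insert 3: 3 bumps 4 from row 1; 4 bumps 5 from row 2; 5 starts row 3. P = [[2, 3], [4], [5]], Q = [[1, 3], [2], [4]].
Insert 1: 1 bumps 2 from row 1; 2 bumps 4 from row 2; 4 bumps 5 from row 3; 5 starts row 4. P = [[1, 3], [2], [4], [5]], Q = [[1, 3], [2], [4], [5]].
Insert 6: appended to row 1. P = [[1, 3, 6], [2], [4], [5]], Q = [[1, 3, 6], [2], [4], [5]].
Insert 7: appended to row 1. P = [[1, 3, 6, 7], [2], [4], [5]], Q = [[1, 3, 6, 7], [2], [4], [5]].

So P = [[1, 3, 6, 7], [2], [4], [5]], Q = [[1, 3, 6, 7], [2], [4], [5]].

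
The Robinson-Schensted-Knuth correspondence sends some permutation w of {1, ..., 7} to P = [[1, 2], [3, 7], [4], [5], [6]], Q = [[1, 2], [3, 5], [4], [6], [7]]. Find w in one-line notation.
Reverse the RSK construction: for i from n down to 1, find the cell of Q containing i, remove the entry at that cell from P, and reverse-bump it up through P; the value ejected from row 1 is w(i).

Step i=7: Q has 7 at row 5, column 1; remove 6 from row 5 of P and reverse-bump: 6 enters row 4 and ejects 5; 5 enters row 3 and ejects 4; 4 enters row 2 and ejects 3; 3 enters row 1 and ejects 2. So w(7) = 2. P is now [[1, 3], [4, 7], [5], [6]].
Step i=6: Q has 6 at row 4, column 1; remove 6 from row 4 of P and reverse-bump: 6 enters row 3 and ejects 5; 5 enters row 2 and ejects 4; 4 enters row 1 and ejects 3. So w(6) = 3. P is now [[1, 4], [5, 7], [6]].
Step i=5: Q has 5 at row 2, column 2; remove 7 from row 2 of P and reverse-bump: 7 enters row 1 and ejects 4. So w(5) = 4. P is now [[1, 7], [5], [6]].
Step i=4: Q has 4 at row 3, column 1; remove 6 from row 3 of P and reverse-bump: 6 enters row 2 and ejects 5; 5 enters row 1 and ejects 1. So w(4) = 1. P is now [[5, 7], [6]].
Step i=3: Q has 3 at row 2, column 1; remove 6 from row 2 of P and reverse-bump: 6 enters row 1 and ejects 5. So w(3) = 5. P is now [[6, 7]].
Step i=2: Q has 2 at row 1, column 2; remove that cell from P, ejecting 7. So w(2) = 7. P is now [[6]].
Step i=1: Q has 1 at row 1, column 1; remove that cell from P, ejecting 6. So w(1) = 6. P is now [].

So w = 6 7 5 1 4 3 2.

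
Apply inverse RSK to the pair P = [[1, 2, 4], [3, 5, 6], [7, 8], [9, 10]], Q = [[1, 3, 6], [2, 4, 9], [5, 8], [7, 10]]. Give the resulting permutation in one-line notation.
Reverse the RSK construction: for i from n down to 1, find the cell of Q containing i, remove the entry at that cell from P, and reverse-bump it up through P; the value ejected from row 1 is w(i).

Step i=10: Q has 10 at row 4, column 2; remove 10 from row 4 of P and reverse-bump: 10 enters row 3 and ejects 8; 8 enters row 2 and ejects 6; 6 enters row 1 and ejects 4. So w(10) = 4. P is now [[1, 2, 6], [3, 5, 8], [7, 10], [9]].
Step i=9: Q has 9 at row 2, column 3; remove 8 from row 2 of P and reverse-bump: 8 enters row 1 and ejects 6. So w(9) = 6. P is now [[1, 2, 8], [3, 5], [7, 10], [9]].
Step i=8: Q has 8 at row 3, column 2; remove 10 from row 3 of P and reverse-bump: 10 enters row 2 and ejects 5; 5 enters row 1 and ejects 2. So w(8) = 2. P is now [[1, 5, 8], [3, 10], [7], [9]].
Step i=7: Q has 7 at row 4, column 1; remove 9 from row 4 of P and reverse-bump: 9 enters row 3 and ejects 7; 7 enters row 2 and ejects 3; 3 enters row 1 and ejects 1. So w(7) = 1. P is now [[3, 5, 8], [7, 10], [9]].
Step i=6: Q has 6 at row 1, column 3; remove that cell from P, ejecting 8. So w(6) = 8. P is now [[3, 5], [7, 10], [9]].
Step i=5: Q has 5 at row 3, column 1; remove 9 from row 3 of P and reverse-bump: 9 enters row 2 and ejects 7; 7 enters row 1 and ejects 5. So w(5) = 5. P is now [[3, 7], [9, 10]].
Step i=4: Q has 4 at row 2, column 2; remove 10 from row 2 of P and reverse-bump: 10 enters row 1 and ejects 7. So w(4) = 7. P is now [[3, 10], [9]].
Step i=3: Q has 3 at row 1, column 2; remove that cell from P, ejecting 10. So w(3) = 10. P is now [[3], [9]].
Step i=2: Q has 2 at row 2, column 1; remove 9 from row 2 of P and reverse-bump: 9 enters row 1 and ejects 3. So w(2) = 3. P is now [[9]].
Step i=1: Q has 1 at row 1, column 1; remove that cell from P, ejecting 9. So w(1) = 9. P is now [].

So w = 9 3 10 7 5 8 1 2 6 4.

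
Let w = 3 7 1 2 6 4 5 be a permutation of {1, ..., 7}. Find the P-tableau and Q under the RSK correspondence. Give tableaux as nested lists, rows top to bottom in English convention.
P = [[1, 2, 4, 5], [3, 6], [7]], Q = [[1, 2, 5, 7], [3, 4], [6]]

Insert each entry of the permutation into P by Schensted row insertion, recording in Q the position of each new cell.

After inserting 3: P = [[3]].
After inserting 7: P = [[3, 7]].
After inserting 1: P = [[1, 7], [3]].
After inserting 2: P = [[1, 2], [3, 7]].
After inserting 6: P = [[1, 2, 6], [3, 7]].
After inserting 4: P = [[1, 2, 4], [3, 6], [7]].
After inserting 5: P = [[1, 2, 4, 5], [3, 6], [7]].

So P = [[1, 2, 4, 5], [3, 6], [7]], Q = [[1, 2, 5, 7], [3, 4], [6]].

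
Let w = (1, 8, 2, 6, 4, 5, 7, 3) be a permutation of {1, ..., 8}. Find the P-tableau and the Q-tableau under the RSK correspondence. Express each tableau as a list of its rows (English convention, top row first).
Insert each entry of the permutation into P by Schensted row insertion, recording in Q the position of each new cell.

Insert 1: appended to row 1. P = [[1]], Q = [[1]].
Insert 8: appended to row 1. P = [[1, 8]], Q = [[1, 2]].
Insert 2: 2 bumps 8 from row 1; 8 starts row 2. P = [[1, 2], [8]], Q = [[1, 2], [3]].
Insert 6: appended to row 1. P = [[1, 2, 6], [8]], Q = [[1, 2, 4], [3]].
Insert 4: 4 bumps 6 from row 1; 6 bumps 8 from row 2; 8 starts row 3. P = [[1, 2, 4], [6], [8]], Q = [[1, 2, 4], [3], [5]].
Insert 5: appended to row 1. P = [[1, 2, 4, 5], [6], [8]], Q = [[1, 2, 4, 6], [3], [5]].
Insert 7: appended to row 1. P = [[1, 2, 4, 5, 7], [6], [8]], Q = [[1, 2, 4, 6, 7], [3], [5]].
Insert 3: 3 bumps 4 from row 1; 4 bumps 6 from row 2; 6 bumps 8 from row 3; 8 starts row 4. P = [[1, 2, 3, 5, 7], [4], [6], [8]], Q = [[1, 2, 4, 6, 7], [3], [5], [8]].

So P = [[1, 2, 3, 5, 7], [4], [6], [8]], Q = [[1, 2, 4, 6, 7], [3], [5], [8]].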